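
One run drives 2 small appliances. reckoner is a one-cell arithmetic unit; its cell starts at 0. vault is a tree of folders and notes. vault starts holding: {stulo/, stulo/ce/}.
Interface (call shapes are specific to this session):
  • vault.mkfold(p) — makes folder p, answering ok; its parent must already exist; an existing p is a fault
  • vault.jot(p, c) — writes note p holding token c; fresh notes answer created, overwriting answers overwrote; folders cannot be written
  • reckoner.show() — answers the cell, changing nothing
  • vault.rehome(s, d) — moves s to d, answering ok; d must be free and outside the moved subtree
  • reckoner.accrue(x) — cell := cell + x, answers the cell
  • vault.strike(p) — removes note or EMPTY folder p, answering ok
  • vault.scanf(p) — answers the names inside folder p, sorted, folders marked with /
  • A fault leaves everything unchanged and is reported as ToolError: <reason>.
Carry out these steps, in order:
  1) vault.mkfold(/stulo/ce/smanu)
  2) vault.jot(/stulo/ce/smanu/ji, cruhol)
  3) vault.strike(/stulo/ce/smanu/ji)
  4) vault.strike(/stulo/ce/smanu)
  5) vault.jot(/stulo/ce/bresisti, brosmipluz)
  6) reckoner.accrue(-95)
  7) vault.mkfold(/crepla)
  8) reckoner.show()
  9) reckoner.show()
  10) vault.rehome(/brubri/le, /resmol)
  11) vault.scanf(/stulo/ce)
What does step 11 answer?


! vault.mkfold(p=/stulo/ce/smanu) ~> ok
! vault.jot(p=/stulo/ce/smanu/ji, c=cruhol) ~> created
! vault.strike(p=/stulo/ce/smanu/ji) ~> ok
! vault.strike(p=/stulo/ce/smanu) ~> ok
! vault.jot(p=/stulo/ce/bresisti, c=brosmipluz) ~> created
! reckoner.accrue(x=-95) ~> -95
! vault.mkfold(p=/crepla) ~> ok
! reckoner.show() ~> -95
! reckoner.show() ~> -95
! vault.rehome(s=/brubri/le, d=/resmol) ~> ToolError: not found
! vault.scanf(p=/stulo/ce) ~> [bresisti]

Answer: [bresisti]


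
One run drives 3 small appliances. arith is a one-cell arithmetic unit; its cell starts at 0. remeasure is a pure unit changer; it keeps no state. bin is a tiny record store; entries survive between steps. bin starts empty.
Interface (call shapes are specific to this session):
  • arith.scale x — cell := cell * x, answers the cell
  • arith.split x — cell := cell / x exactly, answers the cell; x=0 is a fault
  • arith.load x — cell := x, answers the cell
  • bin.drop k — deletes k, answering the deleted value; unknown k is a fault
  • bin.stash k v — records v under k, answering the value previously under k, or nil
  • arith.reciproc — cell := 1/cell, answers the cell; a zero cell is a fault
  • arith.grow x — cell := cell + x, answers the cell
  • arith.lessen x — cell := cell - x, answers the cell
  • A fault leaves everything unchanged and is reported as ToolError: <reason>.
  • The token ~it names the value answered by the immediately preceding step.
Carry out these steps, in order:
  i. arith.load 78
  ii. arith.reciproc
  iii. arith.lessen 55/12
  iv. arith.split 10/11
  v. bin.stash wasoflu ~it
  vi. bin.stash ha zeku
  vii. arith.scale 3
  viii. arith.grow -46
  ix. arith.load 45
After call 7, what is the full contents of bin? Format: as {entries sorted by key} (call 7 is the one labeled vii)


Do: arith.load[x='78']
See: 78
Do: arith.reciproc[]
See: 1/78
Do: arith.lessen[x='55/12']
See: -713/156
Do: arith.split[x='10/11']
See: -7843/1560
Do: bin.stash[k='wasoflu'; v='~it']
See: nil
Do: bin.stash[k='ha'; v='zeku']
See: nil
Do: arith.scale[x='3']
See: -7843/520
Do: arith.grow[x='-46']
See: -31763/520
Do: arith.load[x='45']
See: 45

Answer: {ha=zeku, wasoflu=-7843/1560}


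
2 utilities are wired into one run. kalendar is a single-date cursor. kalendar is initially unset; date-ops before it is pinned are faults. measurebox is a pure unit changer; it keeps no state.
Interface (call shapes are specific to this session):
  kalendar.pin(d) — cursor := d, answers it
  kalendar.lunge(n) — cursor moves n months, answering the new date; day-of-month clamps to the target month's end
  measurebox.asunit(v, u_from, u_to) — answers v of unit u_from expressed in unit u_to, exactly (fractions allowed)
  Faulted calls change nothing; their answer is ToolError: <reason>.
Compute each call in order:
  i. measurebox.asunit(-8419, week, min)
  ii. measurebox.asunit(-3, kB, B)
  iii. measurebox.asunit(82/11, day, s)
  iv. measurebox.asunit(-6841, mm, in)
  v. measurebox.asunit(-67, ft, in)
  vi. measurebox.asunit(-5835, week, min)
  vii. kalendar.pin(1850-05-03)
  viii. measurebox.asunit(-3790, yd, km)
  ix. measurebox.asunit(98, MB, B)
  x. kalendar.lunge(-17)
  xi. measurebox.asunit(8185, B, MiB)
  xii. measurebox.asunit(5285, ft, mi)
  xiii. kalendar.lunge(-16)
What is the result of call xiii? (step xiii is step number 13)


Act: measurebox.asunit[v='-8419'; u_from='week'; u_to='min']
Obs: -84863520
Act: measurebox.asunit[v='-3'; u_from='kB'; u_to='B']
Obs: -3000
Act: measurebox.asunit[v='82/11'; u_from='day'; u_to='s']
Obs: 7084800/11
Act: measurebox.asunit[v='-6841'; u_from='mm'; u_to='in']
Obs: -34205/127
Act: measurebox.asunit[v='-67'; u_from='ft'; u_to='in']
Obs: -804
Act: measurebox.asunit[v='-5835'; u_from='week'; u_to='min']
Obs: -58816800
Act: kalendar.pin[d='1850-05-03']
Obs: 1850-05-03
Act: measurebox.asunit[v='-3790'; u_from='yd'; u_to='km']
Obs: -433197/125000
Act: measurebox.asunit[v='98'; u_from='MB'; u_to='B']
Obs: 98000000
Act: kalendar.lunge[n='-17']
Obs: 1848-12-03
Act: measurebox.asunit[v='8185'; u_from='B'; u_to='MiB']
Obs: 8185/1048576
Act: measurebox.asunit[v='5285'; u_from='ft'; u_to='mi']
Obs: 1057/1056
Act: kalendar.lunge[n='-16']
Obs: 1847-08-03

Answer: 1847-08-03


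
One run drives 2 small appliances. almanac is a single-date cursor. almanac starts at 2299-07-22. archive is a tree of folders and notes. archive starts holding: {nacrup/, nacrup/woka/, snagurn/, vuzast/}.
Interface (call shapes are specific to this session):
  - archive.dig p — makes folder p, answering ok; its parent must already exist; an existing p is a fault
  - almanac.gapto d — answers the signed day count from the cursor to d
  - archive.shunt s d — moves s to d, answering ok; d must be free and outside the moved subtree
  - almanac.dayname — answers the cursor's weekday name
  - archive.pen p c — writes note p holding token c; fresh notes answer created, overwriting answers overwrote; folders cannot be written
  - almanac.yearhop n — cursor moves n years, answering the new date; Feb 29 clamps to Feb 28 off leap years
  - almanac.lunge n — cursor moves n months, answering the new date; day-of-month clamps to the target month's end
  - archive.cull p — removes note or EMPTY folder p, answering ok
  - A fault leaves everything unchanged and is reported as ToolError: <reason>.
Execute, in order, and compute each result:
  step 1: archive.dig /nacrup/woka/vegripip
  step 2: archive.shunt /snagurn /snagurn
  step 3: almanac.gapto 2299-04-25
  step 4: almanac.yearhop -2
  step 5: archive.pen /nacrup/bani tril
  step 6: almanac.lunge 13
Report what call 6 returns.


~$ archive.dig /nacrup/woka/vegripip
= ok
~$ archive.shunt /snagurn /snagurn
= ToolError: exists
~$ almanac.gapto 2299-04-25
= -88
~$ almanac.yearhop -2
= 2297-07-22
~$ archive.pen /nacrup/bani tril
= created
~$ almanac.lunge 13
= 2298-08-22

Answer: 2298-08-22


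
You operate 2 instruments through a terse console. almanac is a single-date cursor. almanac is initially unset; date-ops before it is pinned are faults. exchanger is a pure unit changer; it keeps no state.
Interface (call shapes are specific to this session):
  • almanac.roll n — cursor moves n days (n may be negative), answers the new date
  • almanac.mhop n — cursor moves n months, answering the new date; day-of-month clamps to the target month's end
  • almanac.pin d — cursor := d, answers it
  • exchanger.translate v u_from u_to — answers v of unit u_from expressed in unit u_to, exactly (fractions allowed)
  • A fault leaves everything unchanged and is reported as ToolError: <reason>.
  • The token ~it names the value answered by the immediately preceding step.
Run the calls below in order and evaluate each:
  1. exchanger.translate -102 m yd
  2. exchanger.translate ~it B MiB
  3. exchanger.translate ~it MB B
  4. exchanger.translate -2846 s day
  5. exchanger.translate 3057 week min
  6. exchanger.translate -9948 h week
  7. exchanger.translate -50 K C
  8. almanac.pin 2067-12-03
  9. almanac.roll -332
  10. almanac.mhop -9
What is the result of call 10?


Act: exchanger.translate[v='-102'; u_from='m'; u_to='yd']
Obs: -42500/381
Act: exchanger.translate[v='~it'; u_from='B'; u_to='MiB']
Obs: -10625/99876864
Act: exchanger.translate[v='~it'; u_from='MB'; u_to='B']
Obs: -166015625/1560576
Act: exchanger.translate[v='-2846'; u_from='s'; u_to='day']
Obs: -1423/43200
Act: exchanger.translate[v='3057'; u_from='week'; u_to='min']
Obs: 30814560
Act: exchanger.translate[v='-9948'; u_from='h'; u_to='week']
Obs: -829/14
Act: exchanger.translate[v='-50'; u_from='K'; u_to='C']
Obs: -6463/20
Act: almanac.pin[d='2067-12-03']
Obs: 2067-12-03
Act: almanac.roll[n='-332']
Obs: 2067-01-05
Act: almanac.mhop[n='-9']
Obs: 2066-04-05

Answer: 2066-04-05


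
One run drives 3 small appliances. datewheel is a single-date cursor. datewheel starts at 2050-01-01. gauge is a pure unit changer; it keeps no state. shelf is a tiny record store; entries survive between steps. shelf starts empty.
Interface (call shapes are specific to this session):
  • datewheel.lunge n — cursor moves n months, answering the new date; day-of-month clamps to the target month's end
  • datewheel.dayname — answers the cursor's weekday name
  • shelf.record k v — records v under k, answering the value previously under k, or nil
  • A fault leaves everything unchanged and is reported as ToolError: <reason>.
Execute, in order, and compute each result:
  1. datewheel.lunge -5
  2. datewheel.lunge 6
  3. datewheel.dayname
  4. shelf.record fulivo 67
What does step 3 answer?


Answer: Tuesday

Derivation:
Step: lunge[n=-5]
Result: 2049-08-01
Step: lunge[n=6]
Result: 2050-02-01
Step: dayname[]
Result: Tuesday
Step: record[k=fulivo; v=67]
Result: nil


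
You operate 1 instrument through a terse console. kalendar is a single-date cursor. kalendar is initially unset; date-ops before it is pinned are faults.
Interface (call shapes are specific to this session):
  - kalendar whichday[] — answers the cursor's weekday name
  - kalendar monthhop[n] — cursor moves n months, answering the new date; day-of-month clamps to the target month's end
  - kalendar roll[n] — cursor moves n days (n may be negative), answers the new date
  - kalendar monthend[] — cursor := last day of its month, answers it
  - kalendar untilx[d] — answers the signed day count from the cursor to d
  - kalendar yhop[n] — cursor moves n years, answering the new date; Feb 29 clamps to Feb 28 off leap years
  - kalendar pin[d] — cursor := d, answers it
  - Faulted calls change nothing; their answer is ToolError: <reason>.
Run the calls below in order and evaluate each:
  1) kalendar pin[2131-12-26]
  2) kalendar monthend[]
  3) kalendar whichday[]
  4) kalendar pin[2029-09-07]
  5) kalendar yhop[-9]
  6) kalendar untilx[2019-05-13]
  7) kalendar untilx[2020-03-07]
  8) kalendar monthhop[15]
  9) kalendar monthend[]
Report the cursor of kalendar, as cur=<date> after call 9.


Answer: cur=2021-12-31

Derivation:
// kalendar pin(d→2131-12-26) : 2131-12-26
// kalendar monthend() : 2131-12-31
// kalendar whichday() : Monday
// kalendar pin(d→2029-09-07) : 2029-09-07
// kalendar yhop(n→-9) : 2020-09-07
// kalendar untilx(d→2019-05-13) : -483
// kalendar untilx(d→2020-03-07) : -184
// kalendar monthhop(n→15) : 2021-12-07
// kalendar monthend() : 2021-12-31


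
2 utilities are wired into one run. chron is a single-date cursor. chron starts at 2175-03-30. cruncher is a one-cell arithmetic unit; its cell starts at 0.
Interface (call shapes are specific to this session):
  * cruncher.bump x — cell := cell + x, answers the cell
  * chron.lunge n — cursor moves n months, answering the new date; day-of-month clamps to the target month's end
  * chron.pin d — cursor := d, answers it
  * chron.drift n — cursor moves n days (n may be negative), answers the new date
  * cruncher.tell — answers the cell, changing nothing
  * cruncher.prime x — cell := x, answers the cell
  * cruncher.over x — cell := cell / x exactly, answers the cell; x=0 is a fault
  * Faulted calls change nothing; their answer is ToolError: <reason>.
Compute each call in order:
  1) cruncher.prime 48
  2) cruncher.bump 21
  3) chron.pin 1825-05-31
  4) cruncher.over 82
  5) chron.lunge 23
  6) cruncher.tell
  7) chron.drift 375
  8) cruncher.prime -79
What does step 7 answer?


Answer: 1828-05-09

Derivation:
[in] cruncher.prime x='48'
  48
[in] cruncher.bump x='21'
  69
[in] chron.pin d='1825-05-31'
  1825-05-31
[in] cruncher.over x='82'
  69/82
[in] chron.lunge n='23'
  1827-04-30
[in] cruncher.tell
  69/82
[in] chron.drift n='375'
  1828-05-09
[in] cruncher.prime x='-79'
  -79


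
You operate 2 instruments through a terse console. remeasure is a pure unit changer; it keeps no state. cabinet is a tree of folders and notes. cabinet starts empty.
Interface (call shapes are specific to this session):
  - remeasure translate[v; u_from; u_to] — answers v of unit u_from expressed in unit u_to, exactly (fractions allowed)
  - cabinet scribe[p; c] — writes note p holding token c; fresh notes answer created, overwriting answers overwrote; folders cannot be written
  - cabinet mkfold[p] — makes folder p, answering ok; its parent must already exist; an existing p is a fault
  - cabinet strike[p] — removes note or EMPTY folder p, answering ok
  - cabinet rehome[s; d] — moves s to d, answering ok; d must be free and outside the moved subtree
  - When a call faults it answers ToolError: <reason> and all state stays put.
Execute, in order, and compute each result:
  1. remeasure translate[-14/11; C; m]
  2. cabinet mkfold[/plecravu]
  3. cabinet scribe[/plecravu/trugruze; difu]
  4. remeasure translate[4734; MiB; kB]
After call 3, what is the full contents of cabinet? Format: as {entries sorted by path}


Answer: {plecravu/, plecravu/trugruze=difu}

Derivation:
Step: remeasure translate[v→-14/11; u_from→C; u_to→m]
Result: ToolError: incompatible units
Step: cabinet mkfold[p→/plecravu]
Result: ok
Step: cabinet scribe[p→/plecravu/trugruze; c→difu]
Result: created
Step: remeasure translate[v→4734; u_from→MiB; u_to→kB]
Result: 620494848/125


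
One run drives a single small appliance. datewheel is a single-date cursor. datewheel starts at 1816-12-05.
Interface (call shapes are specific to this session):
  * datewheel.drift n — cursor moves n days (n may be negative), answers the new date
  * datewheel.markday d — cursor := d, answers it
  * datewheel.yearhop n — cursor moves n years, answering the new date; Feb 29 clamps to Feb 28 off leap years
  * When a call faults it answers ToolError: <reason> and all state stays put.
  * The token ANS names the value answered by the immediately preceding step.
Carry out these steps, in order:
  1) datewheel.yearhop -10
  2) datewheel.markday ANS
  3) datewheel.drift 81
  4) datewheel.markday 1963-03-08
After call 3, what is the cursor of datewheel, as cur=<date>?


Answer: cur=1807-02-24

Derivation:
==> datewheel.yearhop(n=-10)
<== 1806-12-05
==> datewheel.markday(d=ANS)
<== 1806-12-05
==> datewheel.drift(n=81)
<== 1807-02-24
==> datewheel.markday(d=1963-03-08)
<== 1963-03-08


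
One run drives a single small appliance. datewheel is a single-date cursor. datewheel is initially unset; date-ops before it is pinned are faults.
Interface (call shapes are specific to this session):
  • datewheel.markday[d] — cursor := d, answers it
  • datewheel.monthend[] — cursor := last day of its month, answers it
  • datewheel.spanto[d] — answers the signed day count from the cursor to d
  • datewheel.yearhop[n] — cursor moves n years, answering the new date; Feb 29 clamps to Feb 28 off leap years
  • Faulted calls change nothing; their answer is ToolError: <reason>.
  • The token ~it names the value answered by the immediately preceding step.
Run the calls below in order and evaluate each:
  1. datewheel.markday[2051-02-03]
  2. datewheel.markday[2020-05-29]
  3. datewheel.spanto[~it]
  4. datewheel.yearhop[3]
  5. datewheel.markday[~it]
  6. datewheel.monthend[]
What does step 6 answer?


Answer: 2023-05-31

Derivation:
CALL markday[d='2051-02-03']
RET  2051-02-03
CALL markday[d='2020-05-29']
RET  2020-05-29
CALL spanto[d='~it']
RET  0
CALL yearhop[n='3']
RET  2023-05-29
CALL markday[d='~it']
RET  2023-05-29
CALL monthend[]
RET  2023-05-31


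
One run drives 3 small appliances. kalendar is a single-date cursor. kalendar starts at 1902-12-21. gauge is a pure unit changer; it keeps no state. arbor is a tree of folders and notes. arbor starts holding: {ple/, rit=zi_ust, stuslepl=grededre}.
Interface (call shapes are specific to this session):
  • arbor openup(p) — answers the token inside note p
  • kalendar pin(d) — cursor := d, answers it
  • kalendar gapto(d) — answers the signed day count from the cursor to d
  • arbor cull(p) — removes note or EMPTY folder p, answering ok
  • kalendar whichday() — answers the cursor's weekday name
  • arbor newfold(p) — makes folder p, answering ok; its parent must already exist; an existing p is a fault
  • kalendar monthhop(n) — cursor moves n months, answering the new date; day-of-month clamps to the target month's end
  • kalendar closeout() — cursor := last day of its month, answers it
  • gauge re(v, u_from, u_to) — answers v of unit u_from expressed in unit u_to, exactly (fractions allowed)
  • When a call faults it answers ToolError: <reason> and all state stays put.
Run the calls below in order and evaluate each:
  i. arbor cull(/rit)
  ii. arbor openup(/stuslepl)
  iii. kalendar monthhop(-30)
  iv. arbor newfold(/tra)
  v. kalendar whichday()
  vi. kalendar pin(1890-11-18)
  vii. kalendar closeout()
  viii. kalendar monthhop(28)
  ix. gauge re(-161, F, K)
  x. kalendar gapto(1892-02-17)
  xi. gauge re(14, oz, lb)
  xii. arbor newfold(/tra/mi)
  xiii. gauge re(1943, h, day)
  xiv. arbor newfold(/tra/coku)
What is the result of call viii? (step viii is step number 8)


Answer: 1893-03-30

Derivation:
Next I call arbor cull(p→/rit), and see ok.
I call arbor openup(p→/stuslepl), — result: grededre.
Calling kalendar monthhop(n→-30), and observe 1900-06-21.
Invoking arbor newfold(p→/tra), giving ok.
I run kalendar whichday(), and observe Thursday.
I invoke kalendar pin(d→1890-11-18), giving 1890-11-18.
I try kalendar closeout, — result: 1890-11-30.
I run kalendar monthhop(n→28), giving 1893-03-30.
I use gauge re(v→-161, u_from→F, u_to→K), — result: 29867/180.
Calling kalendar gapto(d→1892-02-17), and get -407.
I invoke gauge re(v→14, u_from→oz, u_to→lb), giving 7/8.
Next I call arbor newfold(p→/tra/mi), → ok.
Now I run gauge re(v→1943, u_from→h, u_to→day), giving 1943/24.
Next I call arbor newfold(p→/tra/coku), giving ok.


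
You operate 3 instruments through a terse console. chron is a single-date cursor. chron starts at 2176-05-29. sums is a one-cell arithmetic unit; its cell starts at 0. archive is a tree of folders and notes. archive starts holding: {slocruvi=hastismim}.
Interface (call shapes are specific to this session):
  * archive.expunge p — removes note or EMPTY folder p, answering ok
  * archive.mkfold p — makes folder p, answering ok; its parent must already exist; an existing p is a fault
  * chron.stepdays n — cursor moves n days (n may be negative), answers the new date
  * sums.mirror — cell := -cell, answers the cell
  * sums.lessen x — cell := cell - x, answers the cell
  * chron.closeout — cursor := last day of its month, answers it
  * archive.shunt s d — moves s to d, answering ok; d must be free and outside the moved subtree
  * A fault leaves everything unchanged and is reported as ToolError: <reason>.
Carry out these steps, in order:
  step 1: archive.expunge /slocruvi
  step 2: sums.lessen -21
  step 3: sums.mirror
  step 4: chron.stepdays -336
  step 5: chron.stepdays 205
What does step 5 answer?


Step: archive.expunge[p=/slocruvi]
Result: ok
Step: sums.lessen[x=-21]
Result: 21
Step: sums.mirror[]
Result: -21
Step: chron.stepdays[n=-336]
Result: 2175-06-28
Step: chron.stepdays[n=205]
Result: 2176-01-19

Answer: 2176-01-19


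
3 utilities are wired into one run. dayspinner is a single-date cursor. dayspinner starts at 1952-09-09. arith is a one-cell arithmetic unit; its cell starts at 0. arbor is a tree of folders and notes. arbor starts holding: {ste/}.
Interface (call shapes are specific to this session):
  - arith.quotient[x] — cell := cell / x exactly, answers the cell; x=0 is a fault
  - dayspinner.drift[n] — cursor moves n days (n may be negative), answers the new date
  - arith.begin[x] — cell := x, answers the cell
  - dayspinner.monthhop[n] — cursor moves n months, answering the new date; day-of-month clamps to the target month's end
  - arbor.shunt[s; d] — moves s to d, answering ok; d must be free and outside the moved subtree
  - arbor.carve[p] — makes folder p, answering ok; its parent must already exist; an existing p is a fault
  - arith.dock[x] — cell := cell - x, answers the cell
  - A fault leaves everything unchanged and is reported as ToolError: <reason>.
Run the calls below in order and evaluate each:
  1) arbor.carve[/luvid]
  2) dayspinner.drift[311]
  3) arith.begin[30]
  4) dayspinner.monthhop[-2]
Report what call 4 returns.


Answer: 1953-05-17

Derivation:
→ arbor.carve(p=/luvid)
← ok
→ dayspinner.drift(n=311)
← 1953-07-17
→ arith.begin(x=30)
← 30
→ dayspinner.monthhop(n=-2)
← 1953-05-17


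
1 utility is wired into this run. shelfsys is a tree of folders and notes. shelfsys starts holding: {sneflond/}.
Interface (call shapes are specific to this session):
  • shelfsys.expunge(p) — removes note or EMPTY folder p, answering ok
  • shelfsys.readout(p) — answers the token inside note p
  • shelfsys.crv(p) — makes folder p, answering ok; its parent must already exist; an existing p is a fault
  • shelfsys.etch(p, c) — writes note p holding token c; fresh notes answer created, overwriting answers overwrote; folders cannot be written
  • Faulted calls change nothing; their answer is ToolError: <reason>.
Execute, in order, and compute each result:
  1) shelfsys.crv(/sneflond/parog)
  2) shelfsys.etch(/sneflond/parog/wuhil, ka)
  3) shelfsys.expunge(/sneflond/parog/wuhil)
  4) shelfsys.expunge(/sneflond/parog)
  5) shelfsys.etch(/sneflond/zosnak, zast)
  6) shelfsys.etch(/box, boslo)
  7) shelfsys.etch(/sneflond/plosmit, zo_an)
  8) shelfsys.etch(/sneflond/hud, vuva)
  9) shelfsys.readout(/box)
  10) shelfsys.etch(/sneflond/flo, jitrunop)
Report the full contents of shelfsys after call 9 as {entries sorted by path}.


Answer: {box=boslo, sneflond/, sneflond/hud=vuva, sneflond/plosmit=zo_an, sneflond/zosnak=zast}

Derivation:
I invoke crv passing /sneflond/parog, — result: ok.
I use etch passing /sneflond/parog/wuhil, ka, — result: created.
Calling expunge passing /sneflond/parog/wuhil, → ok.
Using expunge passing /sneflond/parog, and observe ok.
I use etch passing /sneflond/zosnak, zast, yielding created.
Using etch passing /box, boslo, and see created.
Using etch passing /sneflond/plosmit, zo_an: created.
Calling etch passing /sneflond/hud, vuva, — result: created.
I try readout passing /box, and get boslo.
Then etch passing /sneflond/flo, jitrunop, and observe created.


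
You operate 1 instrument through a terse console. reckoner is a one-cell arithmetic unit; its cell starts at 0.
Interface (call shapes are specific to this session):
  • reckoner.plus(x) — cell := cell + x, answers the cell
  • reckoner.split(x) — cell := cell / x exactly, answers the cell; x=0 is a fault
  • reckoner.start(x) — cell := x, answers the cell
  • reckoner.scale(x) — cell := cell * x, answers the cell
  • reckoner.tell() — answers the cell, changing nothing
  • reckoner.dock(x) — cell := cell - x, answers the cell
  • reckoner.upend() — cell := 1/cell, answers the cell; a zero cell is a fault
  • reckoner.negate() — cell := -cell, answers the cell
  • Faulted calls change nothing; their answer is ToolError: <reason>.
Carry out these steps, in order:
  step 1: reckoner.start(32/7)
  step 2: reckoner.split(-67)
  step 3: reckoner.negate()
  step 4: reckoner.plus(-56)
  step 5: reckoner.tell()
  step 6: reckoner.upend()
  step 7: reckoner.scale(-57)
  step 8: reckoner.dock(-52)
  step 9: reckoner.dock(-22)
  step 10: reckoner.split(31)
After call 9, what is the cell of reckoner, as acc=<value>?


Answer: acc=655967/8744

Derivation:
→ start(32/7)
← 32/7
→ split(-67)
← -32/469
→ negate()
← 32/469
→ plus(-56)
← -26232/469
→ tell()
← -26232/469
→ upend()
← -469/26232
→ scale(-57)
← 8911/8744
→ dock(-52)
← 463599/8744
→ dock(-22)
← 655967/8744
→ split(31)
← 655967/271064


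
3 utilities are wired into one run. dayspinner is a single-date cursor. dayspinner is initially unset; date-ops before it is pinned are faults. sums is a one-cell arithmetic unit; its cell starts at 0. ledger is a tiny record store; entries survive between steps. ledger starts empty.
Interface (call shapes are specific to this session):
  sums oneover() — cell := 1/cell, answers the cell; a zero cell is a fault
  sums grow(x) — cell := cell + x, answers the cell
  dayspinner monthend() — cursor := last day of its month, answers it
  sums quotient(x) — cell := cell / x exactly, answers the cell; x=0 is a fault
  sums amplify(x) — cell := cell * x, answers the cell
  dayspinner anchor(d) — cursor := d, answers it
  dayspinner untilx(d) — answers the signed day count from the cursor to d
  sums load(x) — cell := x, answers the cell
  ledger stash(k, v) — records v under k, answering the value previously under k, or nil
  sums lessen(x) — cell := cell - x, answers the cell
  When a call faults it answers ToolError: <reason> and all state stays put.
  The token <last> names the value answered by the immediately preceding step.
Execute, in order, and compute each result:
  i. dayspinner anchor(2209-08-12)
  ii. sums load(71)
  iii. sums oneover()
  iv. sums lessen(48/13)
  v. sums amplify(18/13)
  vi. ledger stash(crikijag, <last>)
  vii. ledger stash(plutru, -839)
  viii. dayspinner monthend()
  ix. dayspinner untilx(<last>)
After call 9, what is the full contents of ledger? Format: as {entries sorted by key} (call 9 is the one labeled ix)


Answer: {crikijag=-61110/11999, plutru=-839}

Derivation:
CALL dayspinner anchor[d: 2209-08-12]
RET  2209-08-12
CALL sums load[x: 71]
RET  71
CALL sums oneover[]
RET  1/71
CALL sums lessen[x: 48/13]
RET  -3395/923
CALL sums amplify[x: 18/13]
RET  -61110/11999
CALL ledger stash[k: crikijag; v: <last>]
RET  nil
CALL ledger stash[k: plutru; v: -839]
RET  nil
CALL dayspinner monthend[]
RET  2209-08-31
CALL dayspinner untilx[d: <last>]
RET  0


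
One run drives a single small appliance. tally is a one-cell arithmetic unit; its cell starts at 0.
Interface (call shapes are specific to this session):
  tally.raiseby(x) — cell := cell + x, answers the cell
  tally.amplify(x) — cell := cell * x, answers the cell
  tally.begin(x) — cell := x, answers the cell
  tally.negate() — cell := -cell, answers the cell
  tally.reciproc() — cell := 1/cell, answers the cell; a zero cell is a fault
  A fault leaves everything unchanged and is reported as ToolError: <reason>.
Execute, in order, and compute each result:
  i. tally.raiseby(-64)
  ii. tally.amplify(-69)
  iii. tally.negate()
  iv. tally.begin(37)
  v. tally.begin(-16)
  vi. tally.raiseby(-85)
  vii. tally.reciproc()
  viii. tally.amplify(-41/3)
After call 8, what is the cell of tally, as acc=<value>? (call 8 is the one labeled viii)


Answer: acc=41/303

Derivation:
I invoke tally.raiseby with x='-64', and observe -64.
Calling tally.amplify with x='-69', which returns 4416.
I use tally.negate(), → -4416.
Calling tally.begin with x='37', — result: 37.
I run tally.begin with x='-16', and get -16.
I use tally.raiseby with x='-85', yielding -101.
I use tally.reciproc: -1/101.
I call tally.amplify with x='-41/3', — result: 41/303.


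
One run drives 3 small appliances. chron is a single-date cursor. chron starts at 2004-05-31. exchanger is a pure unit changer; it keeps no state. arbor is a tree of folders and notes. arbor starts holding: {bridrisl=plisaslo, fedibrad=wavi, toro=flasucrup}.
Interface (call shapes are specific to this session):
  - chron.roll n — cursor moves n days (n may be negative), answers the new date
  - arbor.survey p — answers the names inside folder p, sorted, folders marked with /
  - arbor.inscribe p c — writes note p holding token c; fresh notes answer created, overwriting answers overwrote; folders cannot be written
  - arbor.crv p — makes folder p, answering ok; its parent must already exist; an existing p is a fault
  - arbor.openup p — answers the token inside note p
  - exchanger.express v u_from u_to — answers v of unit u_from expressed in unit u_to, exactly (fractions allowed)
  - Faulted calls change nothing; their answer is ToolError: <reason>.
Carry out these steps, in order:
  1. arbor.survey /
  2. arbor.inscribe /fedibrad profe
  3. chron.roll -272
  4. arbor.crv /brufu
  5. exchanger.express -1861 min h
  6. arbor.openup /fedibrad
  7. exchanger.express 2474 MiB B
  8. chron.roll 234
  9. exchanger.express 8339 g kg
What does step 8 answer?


I use survey with p=/, → [bridrisl, fedibrad, toro].
Now I run inscribe with p=/fedibrad, c=profe, — result: overwrote.
I invoke roll with n=-272, and see 2003-09-02.
Using crv with p=/brufu, giving ok.
Invoking express with v=-1861, u_from=min, u_to=h, — result: -1861/60.
I use openup with p=/fedibrad: profe.
Then express with v=2474, u_from=MiB, u_to=B, and observe 2594177024.
Next I call roll with n=234, and observe 2004-04-23.
Now I run express with v=8339, u_from=g, u_to=kg: 8339/1000.

Answer: 2004-04-23


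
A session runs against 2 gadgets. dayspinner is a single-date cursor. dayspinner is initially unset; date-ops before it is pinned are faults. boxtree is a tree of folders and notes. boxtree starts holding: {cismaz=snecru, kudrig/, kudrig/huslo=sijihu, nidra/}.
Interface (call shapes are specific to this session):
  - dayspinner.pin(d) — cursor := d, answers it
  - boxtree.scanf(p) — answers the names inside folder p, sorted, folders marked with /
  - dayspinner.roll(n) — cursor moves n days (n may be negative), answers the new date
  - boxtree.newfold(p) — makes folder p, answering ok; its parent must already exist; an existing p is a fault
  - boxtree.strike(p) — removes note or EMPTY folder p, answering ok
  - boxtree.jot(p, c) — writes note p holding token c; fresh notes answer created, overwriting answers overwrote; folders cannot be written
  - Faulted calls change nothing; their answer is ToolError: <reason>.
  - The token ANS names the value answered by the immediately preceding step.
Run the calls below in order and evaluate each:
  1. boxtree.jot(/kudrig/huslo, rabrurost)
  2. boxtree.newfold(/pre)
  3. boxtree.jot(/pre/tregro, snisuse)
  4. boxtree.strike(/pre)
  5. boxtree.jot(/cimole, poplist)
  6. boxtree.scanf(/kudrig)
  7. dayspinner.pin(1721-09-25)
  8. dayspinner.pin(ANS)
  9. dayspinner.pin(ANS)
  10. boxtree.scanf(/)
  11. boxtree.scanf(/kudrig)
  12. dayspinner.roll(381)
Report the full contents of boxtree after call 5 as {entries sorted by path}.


Answer: {cimole=poplist, cismaz=snecru, kudrig/, kudrig/huslo=rabrurost, nidra/, pre/, pre/tregro=snisuse}

Derivation:
// boxtree.jot(p='/kudrig/huslo', c='rabrurost') == overwrote
// boxtree.newfold(p='/pre') == ok
// boxtree.jot(p='/pre/tregro', c='snisuse') == created
// boxtree.strike(p='/pre') == ToolError: not empty
// boxtree.jot(p='/cimole', c='poplist') == created
// boxtree.scanf(p='/kudrig') == [huslo]
// dayspinner.pin(d='1721-09-25') == 1721-09-25
// dayspinner.pin(d='ANS') == 1721-09-25
// dayspinner.pin(d='ANS') == 1721-09-25
// boxtree.scanf(p='/') == [cimole, cismaz, kudrig/, nidra/, pre/]
// boxtree.scanf(p='/kudrig') == [huslo]
// dayspinner.roll(n='381') == 1722-10-11


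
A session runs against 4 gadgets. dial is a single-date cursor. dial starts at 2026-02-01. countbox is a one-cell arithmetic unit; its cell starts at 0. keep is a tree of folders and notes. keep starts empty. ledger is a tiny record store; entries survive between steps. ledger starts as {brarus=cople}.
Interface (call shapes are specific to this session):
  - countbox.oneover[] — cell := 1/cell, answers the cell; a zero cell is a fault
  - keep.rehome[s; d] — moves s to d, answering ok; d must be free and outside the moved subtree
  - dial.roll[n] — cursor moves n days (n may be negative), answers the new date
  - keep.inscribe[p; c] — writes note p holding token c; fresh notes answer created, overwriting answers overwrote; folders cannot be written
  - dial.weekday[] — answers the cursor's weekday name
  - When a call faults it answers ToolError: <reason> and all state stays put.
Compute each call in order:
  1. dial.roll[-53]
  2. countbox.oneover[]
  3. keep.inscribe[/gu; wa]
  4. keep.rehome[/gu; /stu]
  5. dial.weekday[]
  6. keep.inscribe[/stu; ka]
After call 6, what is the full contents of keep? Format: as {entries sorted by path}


·→ dial.roll(n=-53)
·← 2025-12-10
·→ countbox.oneover()
·← ToolError: reciprocal of zero
·→ keep.inscribe(p=/gu, c=wa)
·← created
·→ keep.rehome(s=/gu, d=/stu)
·← ok
·→ dial.weekday()
·← Wednesday
·→ keep.inscribe(p=/stu, c=ka)
·← overwrote

Answer: {stu=ka}


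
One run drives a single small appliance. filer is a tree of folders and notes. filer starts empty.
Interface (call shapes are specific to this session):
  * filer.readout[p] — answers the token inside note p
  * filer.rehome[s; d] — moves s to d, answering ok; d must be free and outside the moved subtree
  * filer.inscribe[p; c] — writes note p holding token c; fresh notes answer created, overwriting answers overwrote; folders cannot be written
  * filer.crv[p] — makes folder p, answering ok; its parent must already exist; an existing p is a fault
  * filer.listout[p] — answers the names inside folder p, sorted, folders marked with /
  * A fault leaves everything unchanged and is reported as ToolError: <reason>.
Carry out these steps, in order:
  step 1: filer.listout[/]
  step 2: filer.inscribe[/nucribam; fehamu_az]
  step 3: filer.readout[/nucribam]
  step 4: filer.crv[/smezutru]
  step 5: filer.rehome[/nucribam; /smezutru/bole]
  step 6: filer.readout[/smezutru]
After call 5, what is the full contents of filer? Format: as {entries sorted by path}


$ listout p=/
:: []
$ inscribe p=/nucribam c=fehamu_az
:: created
$ readout p=/nucribam
:: fehamu_az
$ crv p=/smezutru
:: ok
$ rehome s=/nucribam d=/smezutru/bole
:: ok
$ readout p=/smezutru
:: ToolError: is a directory

Answer: {smezutru/, smezutru/bole=fehamu_az}


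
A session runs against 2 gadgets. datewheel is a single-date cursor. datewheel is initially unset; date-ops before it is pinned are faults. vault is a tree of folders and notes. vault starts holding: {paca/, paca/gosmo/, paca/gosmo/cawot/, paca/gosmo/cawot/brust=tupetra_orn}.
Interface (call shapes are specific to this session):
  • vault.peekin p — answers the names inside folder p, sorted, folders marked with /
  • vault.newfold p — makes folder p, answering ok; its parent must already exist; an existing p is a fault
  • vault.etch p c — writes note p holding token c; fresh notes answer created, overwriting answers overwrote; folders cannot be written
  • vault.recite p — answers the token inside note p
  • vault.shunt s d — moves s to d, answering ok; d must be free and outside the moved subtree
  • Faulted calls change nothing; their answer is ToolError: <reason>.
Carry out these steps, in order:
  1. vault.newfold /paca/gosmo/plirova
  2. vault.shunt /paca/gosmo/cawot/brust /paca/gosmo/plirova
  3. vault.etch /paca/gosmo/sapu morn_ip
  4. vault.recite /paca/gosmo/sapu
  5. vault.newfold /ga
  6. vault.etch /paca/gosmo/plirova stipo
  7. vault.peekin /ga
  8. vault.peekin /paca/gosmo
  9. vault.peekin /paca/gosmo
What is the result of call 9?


Act: newfold[/paca/gosmo/plirova]
Obs: ok
Act: shunt[/paca/gosmo/cawot/brust; /paca/gosmo/plirova]
Obs: ToolError: exists
Act: etch[/paca/gosmo/sapu; morn_ip]
Obs: created
Act: recite[/paca/gosmo/sapu]
Obs: morn_ip
Act: newfold[/ga]
Obs: ok
Act: etch[/paca/gosmo/plirova; stipo]
Obs: ToolError: is a directory
Act: peekin[/ga]
Obs: []
Act: peekin[/paca/gosmo]
Obs: [cawot/, plirova/, sapu]
Act: peekin[/paca/gosmo]
Obs: [cawot/, plirova/, sapu]

Answer: [cawot/, plirova/, sapu]


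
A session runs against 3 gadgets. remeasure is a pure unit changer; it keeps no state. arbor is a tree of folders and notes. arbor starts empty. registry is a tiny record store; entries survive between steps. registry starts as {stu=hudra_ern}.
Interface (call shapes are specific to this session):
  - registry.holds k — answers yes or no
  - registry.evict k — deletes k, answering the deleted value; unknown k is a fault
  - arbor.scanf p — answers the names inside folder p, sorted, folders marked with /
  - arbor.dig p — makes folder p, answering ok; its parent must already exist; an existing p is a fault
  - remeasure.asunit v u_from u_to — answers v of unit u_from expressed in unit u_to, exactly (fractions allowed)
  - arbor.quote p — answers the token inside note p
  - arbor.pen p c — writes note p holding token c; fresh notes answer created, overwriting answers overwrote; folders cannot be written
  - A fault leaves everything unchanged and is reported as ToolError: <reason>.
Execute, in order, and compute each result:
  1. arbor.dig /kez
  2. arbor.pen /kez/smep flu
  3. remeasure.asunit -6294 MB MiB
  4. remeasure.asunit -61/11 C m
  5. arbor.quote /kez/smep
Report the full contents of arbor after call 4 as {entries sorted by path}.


Answer: {kez/, kez/smep=flu}

Derivation:
Calling dig with p='/kez', → ok.
Next I call pen with p='/kez/smep', c='flu', giving created.
I call asunit with v='-6294', u_from='MB', u_to='MiB', → -49171875/8192.
I try asunit with v='-61/11', u_from='C', u_to='m', → ToolError: incompatible units.
Next I call quote with p='/kez/smep', which returns flu.


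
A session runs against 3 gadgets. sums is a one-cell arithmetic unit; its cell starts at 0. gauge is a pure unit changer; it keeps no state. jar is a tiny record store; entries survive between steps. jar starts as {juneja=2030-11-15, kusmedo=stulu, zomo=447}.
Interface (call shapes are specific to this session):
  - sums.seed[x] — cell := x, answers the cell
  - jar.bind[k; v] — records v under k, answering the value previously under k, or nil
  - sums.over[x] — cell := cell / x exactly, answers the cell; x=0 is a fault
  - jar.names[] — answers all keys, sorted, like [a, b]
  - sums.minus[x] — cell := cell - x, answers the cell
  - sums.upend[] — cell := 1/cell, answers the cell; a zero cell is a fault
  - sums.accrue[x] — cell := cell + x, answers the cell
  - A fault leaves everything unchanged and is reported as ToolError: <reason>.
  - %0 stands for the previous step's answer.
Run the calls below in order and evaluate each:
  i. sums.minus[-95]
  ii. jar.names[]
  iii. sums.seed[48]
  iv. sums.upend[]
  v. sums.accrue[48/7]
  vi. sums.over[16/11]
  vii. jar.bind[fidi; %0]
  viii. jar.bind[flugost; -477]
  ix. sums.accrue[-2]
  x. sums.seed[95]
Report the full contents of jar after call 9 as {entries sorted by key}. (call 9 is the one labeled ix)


Answer: {fidi=25421/5376, flugost=-477, juneja=2030-11-15, kusmedo=stulu, zomo=447}

Derivation:
% sums.minus x→-95
= 95
% jar.names
= [juneja, kusmedo, zomo]
% sums.seed x→48
= 48
% sums.upend
= 1/48
% sums.accrue x→48/7
= 2311/336
% sums.over x→16/11
= 25421/5376
% jar.bind k→fidi v→%0
= nil
% jar.bind k→flugost v→-477
= nil
% sums.accrue x→-2
= 14669/5376
% sums.seed x→95
= 95


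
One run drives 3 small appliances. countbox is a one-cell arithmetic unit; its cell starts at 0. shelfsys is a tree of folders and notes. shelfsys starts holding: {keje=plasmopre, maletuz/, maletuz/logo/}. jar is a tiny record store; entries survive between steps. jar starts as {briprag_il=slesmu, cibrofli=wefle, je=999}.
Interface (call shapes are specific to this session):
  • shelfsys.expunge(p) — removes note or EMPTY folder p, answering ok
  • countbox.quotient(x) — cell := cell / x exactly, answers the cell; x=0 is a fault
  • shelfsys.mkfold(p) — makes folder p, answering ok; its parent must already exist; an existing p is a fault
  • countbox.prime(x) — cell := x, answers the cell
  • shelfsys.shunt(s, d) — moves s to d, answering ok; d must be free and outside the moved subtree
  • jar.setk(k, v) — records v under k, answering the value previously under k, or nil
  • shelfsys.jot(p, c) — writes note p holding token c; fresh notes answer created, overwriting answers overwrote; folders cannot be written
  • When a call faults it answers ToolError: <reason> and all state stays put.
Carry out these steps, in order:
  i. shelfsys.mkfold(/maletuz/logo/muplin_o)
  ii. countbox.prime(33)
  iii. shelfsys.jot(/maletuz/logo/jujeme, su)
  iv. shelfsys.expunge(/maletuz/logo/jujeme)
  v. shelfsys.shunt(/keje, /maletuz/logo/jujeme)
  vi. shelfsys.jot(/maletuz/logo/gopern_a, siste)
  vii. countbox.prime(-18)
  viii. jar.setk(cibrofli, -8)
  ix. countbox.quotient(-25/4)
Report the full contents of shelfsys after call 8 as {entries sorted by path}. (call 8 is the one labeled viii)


I invoke shelfsys.mkfold(p='/maletuz/logo/muplin_o'), and observe ok.
Invoking countbox.prime(x='33'), yielding 33.
I try shelfsys.jot(p='/maletuz/logo/jujeme', c='su'), — result: created.
I use shelfsys.expunge(p='/maletuz/logo/jujeme'), — result: ok.
I use shelfsys.shunt(s='/keje', d='/maletuz/logo/jujeme'), yielding ok.
I call shelfsys.jot(p='/maletuz/logo/gopern_a', c='siste'), and see created.
Using countbox.prime(x='-18'): -18.
Invoking jar.setk(k='cibrofli', v='-8'), → wefle.
Next I call countbox.quotient(x='-25/4'), — result: 72/25.

Answer: {maletuz/, maletuz/logo/, maletuz/logo/gopern_a=siste, maletuz/logo/jujeme=plasmopre, maletuz/logo/muplin_o/}
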